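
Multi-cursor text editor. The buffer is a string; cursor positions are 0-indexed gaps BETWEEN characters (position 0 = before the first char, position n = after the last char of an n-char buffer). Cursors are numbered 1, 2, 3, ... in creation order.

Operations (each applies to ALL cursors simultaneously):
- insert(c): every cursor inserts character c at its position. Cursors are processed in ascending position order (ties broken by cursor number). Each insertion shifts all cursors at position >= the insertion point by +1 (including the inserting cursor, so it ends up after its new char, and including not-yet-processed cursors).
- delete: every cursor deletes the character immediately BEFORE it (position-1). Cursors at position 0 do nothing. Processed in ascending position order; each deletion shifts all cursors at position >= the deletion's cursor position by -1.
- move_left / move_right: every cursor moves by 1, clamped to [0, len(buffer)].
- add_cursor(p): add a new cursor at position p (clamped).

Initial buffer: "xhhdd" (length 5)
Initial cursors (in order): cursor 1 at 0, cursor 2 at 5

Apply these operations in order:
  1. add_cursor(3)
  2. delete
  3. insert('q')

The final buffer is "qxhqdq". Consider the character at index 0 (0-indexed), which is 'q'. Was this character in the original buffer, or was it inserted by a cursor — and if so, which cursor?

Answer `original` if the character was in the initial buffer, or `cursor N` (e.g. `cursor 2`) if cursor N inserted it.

After op 1 (add_cursor(3)): buffer="xhhdd" (len 5), cursors c1@0 c3@3 c2@5, authorship .....
After op 2 (delete): buffer="xhd" (len 3), cursors c1@0 c3@2 c2@3, authorship ...
After op 3 (insert('q')): buffer="qxhqdq" (len 6), cursors c1@1 c3@4 c2@6, authorship 1..3.2
Authorship (.=original, N=cursor N): 1 . . 3 . 2
Index 0: author = 1

Answer: cursor 1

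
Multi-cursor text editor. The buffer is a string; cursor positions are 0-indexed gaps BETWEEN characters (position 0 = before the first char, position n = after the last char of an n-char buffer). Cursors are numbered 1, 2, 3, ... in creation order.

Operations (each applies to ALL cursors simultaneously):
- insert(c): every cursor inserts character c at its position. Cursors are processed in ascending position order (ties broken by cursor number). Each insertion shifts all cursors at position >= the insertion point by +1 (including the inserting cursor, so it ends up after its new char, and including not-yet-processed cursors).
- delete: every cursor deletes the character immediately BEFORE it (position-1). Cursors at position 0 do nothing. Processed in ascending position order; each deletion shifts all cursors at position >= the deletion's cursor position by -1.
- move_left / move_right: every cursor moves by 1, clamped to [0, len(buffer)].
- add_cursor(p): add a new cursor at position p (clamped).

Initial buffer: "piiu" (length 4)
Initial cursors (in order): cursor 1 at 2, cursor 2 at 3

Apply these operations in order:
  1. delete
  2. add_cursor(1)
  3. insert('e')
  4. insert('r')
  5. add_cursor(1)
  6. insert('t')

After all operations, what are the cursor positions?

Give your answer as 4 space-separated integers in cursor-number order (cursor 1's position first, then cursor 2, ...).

After op 1 (delete): buffer="pu" (len 2), cursors c1@1 c2@1, authorship ..
After op 2 (add_cursor(1)): buffer="pu" (len 2), cursors c1@1 c2@1 c3@1, authorship ..
After op 3 (insert('e')): buffer="peeeu" (len 5), cursors c1@4 c2@4 c3@4, authorship .123.
After op 4 (insert('r')): buffer="peeerrru" (len 8), cursors c1@7 c2@7 c3@7, authorship .123123.
After op 5 (add_cursor(1)): buffer="peeerrru" (len 8), cursors c4@1 c1@7 c2@7 c3@7, authorship .123123.
After op 6 (insert('t')): buffer="pteeerrrtttu" (len 12), cursors c4@2 c1@11 c2@11 c3@11, authorship .4123123123.

Answer: 11 11 11 2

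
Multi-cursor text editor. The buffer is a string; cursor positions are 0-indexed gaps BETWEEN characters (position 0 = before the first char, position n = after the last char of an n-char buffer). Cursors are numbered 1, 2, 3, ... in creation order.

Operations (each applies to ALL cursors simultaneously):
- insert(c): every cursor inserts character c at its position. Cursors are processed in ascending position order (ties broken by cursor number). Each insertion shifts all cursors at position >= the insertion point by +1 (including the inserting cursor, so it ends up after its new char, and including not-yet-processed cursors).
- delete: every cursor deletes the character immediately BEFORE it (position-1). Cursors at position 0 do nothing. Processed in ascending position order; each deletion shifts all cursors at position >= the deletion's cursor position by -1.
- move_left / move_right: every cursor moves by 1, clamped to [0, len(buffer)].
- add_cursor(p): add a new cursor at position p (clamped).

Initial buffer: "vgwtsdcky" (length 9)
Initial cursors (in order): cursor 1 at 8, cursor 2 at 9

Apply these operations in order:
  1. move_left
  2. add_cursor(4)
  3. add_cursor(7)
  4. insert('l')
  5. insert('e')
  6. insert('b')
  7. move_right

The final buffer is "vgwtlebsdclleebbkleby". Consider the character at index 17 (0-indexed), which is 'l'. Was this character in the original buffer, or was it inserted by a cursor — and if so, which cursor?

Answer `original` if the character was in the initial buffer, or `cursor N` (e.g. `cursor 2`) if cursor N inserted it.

Answer: cursor 2

Derivation:
After op 1 (move_left): buffer="vgwtsdcky" (len 9), cursors c1@7 c2@8, authorship .........
After op 2 (add_cursor(4)): buffer="vgwtsdcky" (len 9), cursors c3@4 c1@7 c2@8, authorship .........
After op 3 (add_cursor(7)): buffer="vgwtsdcky" (len 9), cursors c3@4 c1@7 c4@7 c2@8, authorship .........
After op 4 (insert('l')): buffer="vgwtlsdcllkly" (len 13), cursors c3@5 c1@10 c4@10 c2@12, authorship ....3...14.2.
After op 5 (insert('e')): buffer="vgwtlesdclleekley" (len 17), cursors c3@6 c1@13 c4@13 c2@16, authorship ....33...1414.22.
After op 6 (insert('b')): buffer="vgwtlebsdclleebbkleby" (len 21), cursors c3@7 c1@16 c4@16 c2@20, authorship ....333...141414.222.
After op 7 (move_right): buffer="vgwtlebsdclleebbkleby" (len 21), cursors c3@8 c1@17 c4@17 c2@21, authorship ....333...141414.222.
Authorship (.=original, N=cursor N): . . . . 3 3 3 . . . 1 4 1 4 1 4 . 2 2 2 .
Index 17: author = 2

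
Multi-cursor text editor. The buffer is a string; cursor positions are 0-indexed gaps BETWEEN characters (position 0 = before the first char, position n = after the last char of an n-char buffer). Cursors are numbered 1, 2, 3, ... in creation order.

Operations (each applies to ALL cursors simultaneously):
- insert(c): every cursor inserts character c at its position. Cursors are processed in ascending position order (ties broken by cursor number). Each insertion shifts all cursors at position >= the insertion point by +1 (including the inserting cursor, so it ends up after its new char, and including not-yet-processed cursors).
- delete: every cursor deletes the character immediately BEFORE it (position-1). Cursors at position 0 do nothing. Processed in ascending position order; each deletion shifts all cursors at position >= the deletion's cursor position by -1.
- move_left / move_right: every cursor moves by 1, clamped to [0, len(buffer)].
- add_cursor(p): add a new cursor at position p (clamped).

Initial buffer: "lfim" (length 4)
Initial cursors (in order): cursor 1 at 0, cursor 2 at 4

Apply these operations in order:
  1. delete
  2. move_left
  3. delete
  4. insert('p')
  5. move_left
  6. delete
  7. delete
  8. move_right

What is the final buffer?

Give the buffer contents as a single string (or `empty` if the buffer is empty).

Answer: pi

Derivation:
After op 1 (delete): buffer="lfi" (len 3), cursors c1@0 c2@3, authorship ...
After op 2 (move_left): buffer="lfi" (len 3), cursors c1@0 c2@2, authorship ...
After op 3 (delete): buffer="li" (len 2), cursors c1@0 c2@1, authorship ..
After op 4 (insert('p')): buffer="plpi" (len 4), cursors c1@1 c2@3, authorship 1.2.
After op 5 (move_left): buffer="plpi" (len 4), cursors c1@0 c2@2, authorship 1.2.
After op 6 (delete): buffer="ppi" (len 3), cursors c1@0 c2@1, authorship 12.
After op 7 (delete): buffer="pi" (len 2), cursors c1@0 c2@0, authorship 2.
After op 8 (move_right): buffer="pi" (len 2), cursors c1@1 c2@1, authorship 2.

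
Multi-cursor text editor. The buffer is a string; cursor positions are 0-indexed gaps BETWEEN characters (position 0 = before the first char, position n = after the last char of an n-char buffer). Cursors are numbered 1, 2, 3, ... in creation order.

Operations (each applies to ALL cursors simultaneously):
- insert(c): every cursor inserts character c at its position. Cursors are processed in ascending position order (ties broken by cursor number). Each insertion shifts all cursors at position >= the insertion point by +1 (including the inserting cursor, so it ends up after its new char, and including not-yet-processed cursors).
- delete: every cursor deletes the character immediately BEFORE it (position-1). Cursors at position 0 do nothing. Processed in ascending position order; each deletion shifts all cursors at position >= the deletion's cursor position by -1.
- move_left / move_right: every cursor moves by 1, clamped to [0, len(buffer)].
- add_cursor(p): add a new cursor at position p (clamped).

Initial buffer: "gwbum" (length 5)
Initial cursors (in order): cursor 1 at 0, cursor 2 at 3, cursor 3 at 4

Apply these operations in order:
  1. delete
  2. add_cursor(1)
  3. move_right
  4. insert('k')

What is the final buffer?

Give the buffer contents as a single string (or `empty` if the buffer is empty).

After op 1 (delete): buffer="gwm" (len 3), cursors c1@0 c2@2 c3@2, authorship ...
After op 2 (add_cursor(1)): buffer="gwm" (len 3), cursors c1@0 c4@1 c2@2 c3@2, authorship ...
After op 3 (move_right): buffer="gwm" (len 3), cursors c1@1 c4@2 c2@3 c3@3, authorship ...
After op 4 (insert('k')): buffer="gkwkmkk" (len 7), cursors c1@2 c4@4 c2@7 c3@7, authorship .1.4.23

Answer: gkwkmkk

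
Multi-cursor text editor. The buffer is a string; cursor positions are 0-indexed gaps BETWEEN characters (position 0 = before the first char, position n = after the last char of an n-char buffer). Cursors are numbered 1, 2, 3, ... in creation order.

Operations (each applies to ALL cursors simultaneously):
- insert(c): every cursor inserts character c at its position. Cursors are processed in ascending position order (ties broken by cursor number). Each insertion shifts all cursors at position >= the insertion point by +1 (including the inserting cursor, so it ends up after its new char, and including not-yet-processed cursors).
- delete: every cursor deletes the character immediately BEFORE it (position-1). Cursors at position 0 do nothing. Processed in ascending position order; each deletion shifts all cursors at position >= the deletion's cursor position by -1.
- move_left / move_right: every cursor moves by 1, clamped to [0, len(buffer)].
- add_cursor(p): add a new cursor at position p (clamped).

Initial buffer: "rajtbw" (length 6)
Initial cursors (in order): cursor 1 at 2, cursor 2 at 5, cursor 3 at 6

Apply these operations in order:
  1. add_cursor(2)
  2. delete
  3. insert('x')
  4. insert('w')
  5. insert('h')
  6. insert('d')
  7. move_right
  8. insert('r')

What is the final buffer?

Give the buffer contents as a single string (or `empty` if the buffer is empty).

Answer: xxwwhhddjrrtxxwwhhddrr

Derivation:
After op 1 (add_cursor(2)): buffer="rajtbw" (len 6), cursors c1@2 c4@2 c2@5 c3@6, authorship ......
After op 2 (delete): buffer="jt" (len 2), cursors c1@0 c4@0 c2@2 c3@2, authorship ..
After op 3 (insert('x')): buffer="xxjtxx" (len 6), cursors c1@2 c4@2 c2@6 c3@6, authorship 14..23
After op 4 (insert('w')): buffer="xxwwjtxxww" (len 10), cursors c1@4 c4@4 c2@10 c3@10, authorship 1414..2323
After op 5 (insert('h')): buffer="xxwwhhjtxxwwhh" (len 14), cursors c1@6 c4@6 c2@14 c3@14, authorship 141414..232323
After op 6 (insert('d')): buffer="xxwwhhddjtxxwwhhdd" (len 18), cursors c1@8 c4@8 c2@18 c3@18, authorship 14141414..23232323
After op 7 (move_right): buffer="xxwwhhddjtxxwwhhdd" (len 18), cursors c1@9 c4@9 c2@18 c3@18, authorship 14141414..23232323
After op 8 (insert('r')): buffer="xxwwhhddjrrtxxwwhhddrr" (len 22), cursors c1@11 c4@11 c2@22 c3@22, authorship 14141414.14.2323232323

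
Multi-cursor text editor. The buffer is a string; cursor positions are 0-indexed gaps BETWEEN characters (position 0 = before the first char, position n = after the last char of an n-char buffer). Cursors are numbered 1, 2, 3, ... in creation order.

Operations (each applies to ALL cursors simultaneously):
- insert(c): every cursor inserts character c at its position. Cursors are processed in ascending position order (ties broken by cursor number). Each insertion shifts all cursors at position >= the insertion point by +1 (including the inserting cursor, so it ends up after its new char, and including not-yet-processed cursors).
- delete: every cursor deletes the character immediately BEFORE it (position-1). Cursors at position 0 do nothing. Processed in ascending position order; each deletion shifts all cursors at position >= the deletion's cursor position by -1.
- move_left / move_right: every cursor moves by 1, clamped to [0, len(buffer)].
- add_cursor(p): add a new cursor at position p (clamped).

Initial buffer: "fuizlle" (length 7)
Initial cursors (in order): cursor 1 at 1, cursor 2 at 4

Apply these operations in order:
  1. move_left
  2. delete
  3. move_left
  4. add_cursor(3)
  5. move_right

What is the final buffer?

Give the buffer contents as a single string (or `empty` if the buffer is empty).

After op 1 (move_left): buffer="fuizlle" (len 7), cursors c1@0 c2@3, authorship .......
After op 2 (delete): buffer="fuzlle" (len 6), cursors c1@0 c2@2, authorship ......
After op 3 (move_left): buffer="fuzlle" (len 6), cursors c1@0 c2@1, authorship ......
After op 4 (add_cursor(3)): buffer="fuzlle" (len 6), cursors c1@0 c2@1 c3@3, authorship ......
After op 5 (move_right): buffer="fuzlle" (len 6), cursors c1@1 c2@2 c3@4, authorship ......

Answer: fuzlle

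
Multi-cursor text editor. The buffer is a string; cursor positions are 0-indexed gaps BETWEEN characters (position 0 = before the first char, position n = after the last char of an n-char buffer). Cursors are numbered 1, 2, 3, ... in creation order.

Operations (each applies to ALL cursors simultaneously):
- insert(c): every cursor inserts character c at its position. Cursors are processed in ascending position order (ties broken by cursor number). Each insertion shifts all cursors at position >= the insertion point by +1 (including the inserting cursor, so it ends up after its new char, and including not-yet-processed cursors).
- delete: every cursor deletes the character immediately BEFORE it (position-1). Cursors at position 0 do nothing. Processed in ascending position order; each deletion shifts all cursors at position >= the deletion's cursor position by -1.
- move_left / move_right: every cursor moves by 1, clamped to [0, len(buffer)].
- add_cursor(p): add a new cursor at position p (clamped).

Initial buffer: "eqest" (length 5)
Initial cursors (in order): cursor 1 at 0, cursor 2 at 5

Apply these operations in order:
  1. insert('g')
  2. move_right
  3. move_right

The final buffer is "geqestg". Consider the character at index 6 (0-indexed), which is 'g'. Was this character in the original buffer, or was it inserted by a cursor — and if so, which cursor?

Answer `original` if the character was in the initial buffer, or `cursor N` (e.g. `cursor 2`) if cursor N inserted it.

After op 1 (insert('g')): buffer="geqestg" (len 7), cursors c1@1 c2@7, authorship 1.....2
After op 2 (move_right): buffer="geqestg" (len 7), cursors c1@2 c2@7, authorship 1.....2
After op 3 (move_right): buffer="geqestg" (len 7), cursors c1@3 c2@7, authorship 1.....2
Authorship (.=original, N=cursor N): 1 . . . . . 2
Index 6: author = 2

Answer: cursor 2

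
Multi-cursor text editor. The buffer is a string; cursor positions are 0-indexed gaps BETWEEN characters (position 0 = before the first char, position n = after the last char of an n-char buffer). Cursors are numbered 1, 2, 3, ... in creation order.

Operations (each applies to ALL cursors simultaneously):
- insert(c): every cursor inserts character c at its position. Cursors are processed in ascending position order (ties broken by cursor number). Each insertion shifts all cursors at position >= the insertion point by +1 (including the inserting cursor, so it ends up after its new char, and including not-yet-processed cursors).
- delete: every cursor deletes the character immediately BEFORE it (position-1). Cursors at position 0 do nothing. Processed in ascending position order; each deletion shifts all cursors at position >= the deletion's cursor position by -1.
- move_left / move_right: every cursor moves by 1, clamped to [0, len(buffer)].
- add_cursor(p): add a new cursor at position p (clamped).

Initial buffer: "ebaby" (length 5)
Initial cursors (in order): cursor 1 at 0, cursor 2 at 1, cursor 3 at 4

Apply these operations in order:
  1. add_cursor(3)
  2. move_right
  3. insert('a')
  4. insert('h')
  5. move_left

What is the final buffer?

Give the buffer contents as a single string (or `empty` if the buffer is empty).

Answer: eahbahabahyah

Derivation:
After op 1 (add_cursor(3)): buffer="ebaby" (len 5), cursors c1@0 c2@1 c4@3 c3@4, authorship .....
After op 2 (move_right): buffer="ebaby" (len 5), cursors c1@1 c2@2 c4@4 c3@5, authorship .....
After op 3 (insert('a')): buffer="eabaabaya" (len 9), cursors c1@2 c2@4 c4@7 c3@9, authorship .1.2..4.3
After op 4 (insert('h')): buffer="eahbahabahyah" (len 13), cursors c1@3 c2@6 c4@10 c3@13, authorship .11.22..44.33
After op 5 (move_left): buffer="eahbahabahyah" (len 13), cursors c1@2 c2@5 c4@9 c3@12, authorship .11.22..44.33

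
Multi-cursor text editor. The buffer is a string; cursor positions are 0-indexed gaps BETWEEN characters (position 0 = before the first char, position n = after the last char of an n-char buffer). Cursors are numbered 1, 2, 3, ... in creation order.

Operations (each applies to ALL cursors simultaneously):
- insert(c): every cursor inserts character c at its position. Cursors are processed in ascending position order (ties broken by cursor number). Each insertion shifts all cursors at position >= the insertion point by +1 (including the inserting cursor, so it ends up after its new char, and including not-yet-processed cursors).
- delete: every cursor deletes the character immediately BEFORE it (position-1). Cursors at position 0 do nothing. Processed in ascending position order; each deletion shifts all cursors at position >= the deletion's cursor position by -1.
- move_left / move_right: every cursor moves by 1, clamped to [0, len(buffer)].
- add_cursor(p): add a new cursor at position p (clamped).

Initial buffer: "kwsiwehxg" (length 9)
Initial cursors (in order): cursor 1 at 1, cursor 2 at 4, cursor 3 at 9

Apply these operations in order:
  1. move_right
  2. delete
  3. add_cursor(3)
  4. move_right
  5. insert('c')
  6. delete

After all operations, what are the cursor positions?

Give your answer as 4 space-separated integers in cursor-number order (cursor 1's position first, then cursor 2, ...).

After op 1 (move_right): buffer="kwsiwehxg" (len 9), cursors c1@2 c2@5 c3@9, authorship .........
After op 2 (delete): buffer="ksiehx" (len 6), cursors c1@1 c2@3 c3@6, authorship ......
After op 3 (add_cursor(3)): buffer="ksiehx" (len 6), cursors c1@1 c2@3 c4@3 c3@6, authorship ......
After op 4 (move_right): buffer="ksiehx" (len 6), cursors c1@2 c2@4 c4@4 c3@6, authorship ......
After op 5 (insert('c')): buffer="ksciecchxc" (len 10), cursors c1@3 c2@7 c4@7 c3@10, authorship ..1..24..3
After op 6 (delete): buffer="ksiehx" (len 6), cursors c1@2 c2@4 c4@4 c3@6, authorship ......

Answer: 2 4 6 4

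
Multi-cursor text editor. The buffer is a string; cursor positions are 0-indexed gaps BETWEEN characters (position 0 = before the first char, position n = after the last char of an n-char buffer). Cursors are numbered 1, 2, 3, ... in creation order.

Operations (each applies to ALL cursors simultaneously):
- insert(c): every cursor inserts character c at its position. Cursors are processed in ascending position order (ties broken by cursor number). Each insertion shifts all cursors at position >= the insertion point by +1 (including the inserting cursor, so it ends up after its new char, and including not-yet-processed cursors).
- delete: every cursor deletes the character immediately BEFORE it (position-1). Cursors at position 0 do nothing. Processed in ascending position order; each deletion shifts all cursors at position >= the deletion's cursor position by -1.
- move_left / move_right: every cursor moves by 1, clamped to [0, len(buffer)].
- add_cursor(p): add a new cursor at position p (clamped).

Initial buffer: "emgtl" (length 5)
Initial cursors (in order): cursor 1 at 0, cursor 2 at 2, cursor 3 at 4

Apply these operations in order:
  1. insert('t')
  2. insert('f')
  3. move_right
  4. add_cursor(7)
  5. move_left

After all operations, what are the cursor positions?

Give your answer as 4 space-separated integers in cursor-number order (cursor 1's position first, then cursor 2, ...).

After op 1 (insert('t')): buffer="temtgttl" (len 8), cursors c1@1 c2@4 c3@7, authorship 1..2..3.
After op 2 (insert('f')): buffer="tfemtfgttfl" (len 11), cursors c1@2 c2@6 c3@10, authorship 11..22..33.
After op 3 (move_right): buffer="tfemtfgttfl" (len 11), cursors c1@3 c2@7 c3@11, authorship 11..22..33.
After op 4 (add_cursor(7)): buffer="tfemtfgttfl" (len 11), cursors c1@3 c2@7 c4@7 c3@11, authorship 11..22..33.
After op 5 (move_left): buffer="tfemtfgttfl" (len 11), cursors c1@2 c2@6 c4@6 c3@10, authorship 11..22..33.

Answer: 2 6 10 6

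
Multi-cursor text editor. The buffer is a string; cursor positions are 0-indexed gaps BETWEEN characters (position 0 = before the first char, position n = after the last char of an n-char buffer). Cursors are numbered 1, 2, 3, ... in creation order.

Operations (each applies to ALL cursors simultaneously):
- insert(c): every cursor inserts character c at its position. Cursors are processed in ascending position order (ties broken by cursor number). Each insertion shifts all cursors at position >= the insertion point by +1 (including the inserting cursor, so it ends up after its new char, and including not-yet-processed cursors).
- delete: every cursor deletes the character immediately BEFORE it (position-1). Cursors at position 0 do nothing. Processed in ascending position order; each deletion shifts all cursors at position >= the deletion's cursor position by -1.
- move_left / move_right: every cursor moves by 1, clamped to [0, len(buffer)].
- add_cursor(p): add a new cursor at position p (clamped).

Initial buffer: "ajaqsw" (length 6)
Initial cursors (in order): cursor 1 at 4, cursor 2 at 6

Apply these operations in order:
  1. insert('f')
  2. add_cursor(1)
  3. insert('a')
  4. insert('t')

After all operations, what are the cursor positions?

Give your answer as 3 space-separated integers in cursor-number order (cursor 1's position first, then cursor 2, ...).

Answer: 9 14 3

Derivation:
After op 1 (insert('f')): buffer="ajaqfswf" (len 8), cursors c1@5 c2@8, authorship ....1..2
After op 2 (add_cursor(1)): buffer="ajaqfswf" (len 8), cursors c3@1 c1@5 c2@8, authorship ....1..2
After op 3 (insert('a')): buffer="aajaqfaswfa" (len 11), cursors c3@2 c1@7 c2@11, authorship .3...11..22
After op 4 (insert('t')): buffer="aatjaqfatswfat" (len 14), cursors c3@3 c1@9 c2@14, authorship .33...111..222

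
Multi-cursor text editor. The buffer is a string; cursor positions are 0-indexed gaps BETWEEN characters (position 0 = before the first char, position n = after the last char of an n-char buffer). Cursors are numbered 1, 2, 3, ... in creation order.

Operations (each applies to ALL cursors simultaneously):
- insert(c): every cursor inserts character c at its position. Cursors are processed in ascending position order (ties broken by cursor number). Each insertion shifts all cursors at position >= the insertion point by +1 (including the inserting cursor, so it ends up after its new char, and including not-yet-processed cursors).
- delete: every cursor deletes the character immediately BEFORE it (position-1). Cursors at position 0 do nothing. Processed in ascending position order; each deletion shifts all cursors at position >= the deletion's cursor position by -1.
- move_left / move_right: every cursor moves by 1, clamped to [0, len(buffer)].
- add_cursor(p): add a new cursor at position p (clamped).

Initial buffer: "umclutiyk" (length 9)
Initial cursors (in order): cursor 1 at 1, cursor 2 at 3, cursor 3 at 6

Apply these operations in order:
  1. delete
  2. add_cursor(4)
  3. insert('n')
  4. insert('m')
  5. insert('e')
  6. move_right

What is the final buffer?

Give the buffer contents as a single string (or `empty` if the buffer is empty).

Answer: nmemnmelunmeinmeyk

Derivation:
After op 1 (delete): buffer="mluiyk" (len 6), cursors c1@0 c2@1 c3@3, authorship ......
After op 2 (add_cursor(4)): buffer="mluiyk" (len 6), cursors c1@0 c2@1 c3@3 c4@4, authorship ......
After op 3 (insert('n')): buffer="nmnluninyk" (len 10), cursors c1@1 c2@3 c3@6 c4@8, authorship 1.2..3.4..
After op 4 (insert('m')): buffer="nmmnmlunminmyk" (len 14), cursors c1@2 c2@5 c3@9 c4@12, authorship 11.22..33.44..
After op 5 (insert('e')): buffer="nmemnmelunmeinmeyk" (len 18), cursors c1@3 c2@7 c3@12 c4@16, authorship 111.222..333.444..
After op 6 (move_right): buffer="nmemnmelunmeinmeyk" (len 18), cursors c1@4 c2@8 c3@13 c4@17, authorship 111.222..333.444..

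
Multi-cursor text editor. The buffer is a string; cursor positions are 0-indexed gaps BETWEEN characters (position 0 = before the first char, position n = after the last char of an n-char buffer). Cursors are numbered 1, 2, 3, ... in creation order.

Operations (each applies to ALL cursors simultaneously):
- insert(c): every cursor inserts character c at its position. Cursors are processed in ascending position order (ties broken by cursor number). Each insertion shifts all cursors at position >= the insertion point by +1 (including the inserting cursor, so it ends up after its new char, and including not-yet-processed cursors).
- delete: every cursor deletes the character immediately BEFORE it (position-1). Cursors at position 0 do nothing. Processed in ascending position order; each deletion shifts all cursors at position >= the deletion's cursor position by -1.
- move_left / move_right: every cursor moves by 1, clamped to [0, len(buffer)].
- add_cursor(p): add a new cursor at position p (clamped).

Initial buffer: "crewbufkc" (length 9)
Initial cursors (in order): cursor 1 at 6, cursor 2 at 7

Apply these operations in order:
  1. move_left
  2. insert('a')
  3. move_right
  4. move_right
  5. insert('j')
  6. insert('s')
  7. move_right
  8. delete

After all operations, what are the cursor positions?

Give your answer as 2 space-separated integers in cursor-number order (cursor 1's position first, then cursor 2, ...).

Answer: 10 13

Derivation:
After op 1 (move_left): buffer="crewbufkc" (len 9), cursors c1@5 c2@6, authorship .........
After op 2 (insert('a')): buffer="crewbauafkc" (len 11), cursors c1@6 c2@8, authorship .....1.2...
After op 3 (move_right): buffer="crewbauafkc" (len 11), cursors c1@7 c2@9, authorship .....1.2...
After op 4 (move_right): buffer="crewbauafkc" (len 11), cursors c1@8 c2@10, authorship .....1.2...
After op 5 (insert('j')): buffer="crewbauajfkjc" (len 13), cursors c1@9 c2@12, authorship .....1.21..2.
After op 6 (insert('s')): buffer="crewbauajsfkjsc" (len 15), cursors c1@10 c2@14, authorship .....1.211..22.
After op 7 (move_right): buffer="crewbauajsfkjsc" (len 15), cursors c1@11 c2@15, authorship .....1.211..22.
After op 8 (delete): buffer="crewbauajskjs" (len 13), cursors c1@10 c2@13, authorship .....1.211.22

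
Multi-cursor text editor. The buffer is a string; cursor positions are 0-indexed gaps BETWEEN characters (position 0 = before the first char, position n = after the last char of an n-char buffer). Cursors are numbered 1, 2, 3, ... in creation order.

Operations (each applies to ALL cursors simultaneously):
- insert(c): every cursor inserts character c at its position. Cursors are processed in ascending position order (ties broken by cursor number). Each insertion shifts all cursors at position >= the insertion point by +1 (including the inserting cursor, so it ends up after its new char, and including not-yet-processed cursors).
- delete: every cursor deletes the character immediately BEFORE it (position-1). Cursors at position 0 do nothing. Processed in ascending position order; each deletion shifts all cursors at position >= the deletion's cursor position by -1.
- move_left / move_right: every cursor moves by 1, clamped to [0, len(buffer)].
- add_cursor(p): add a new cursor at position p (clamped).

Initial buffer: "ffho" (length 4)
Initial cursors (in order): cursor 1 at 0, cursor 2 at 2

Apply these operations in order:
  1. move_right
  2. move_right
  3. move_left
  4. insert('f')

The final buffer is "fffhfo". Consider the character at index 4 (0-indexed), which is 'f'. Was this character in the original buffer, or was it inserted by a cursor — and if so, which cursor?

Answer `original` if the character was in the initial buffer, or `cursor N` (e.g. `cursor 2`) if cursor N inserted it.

Answer: cursor 2

Derivation:
After op 1 (move_right): buffer="ffho" (len 4), cursors c1@1 c2@3, authorship ....
After op 2 (move_right): buffer="ffho" (len 4), cursors c1@2 c2@4, authorship ....
After op 3 (move_left): buffer="ffho" (len 4), cursors c1@1 c2@3, authorship ....
After op 4 (insert('f')): buffer="fffhfo" (len 6), cursors c1@2 c2@5, authorship .1..2.
Authorship (.=original, N=cursor N): . 1 . . 2 .
Index 4: author = 2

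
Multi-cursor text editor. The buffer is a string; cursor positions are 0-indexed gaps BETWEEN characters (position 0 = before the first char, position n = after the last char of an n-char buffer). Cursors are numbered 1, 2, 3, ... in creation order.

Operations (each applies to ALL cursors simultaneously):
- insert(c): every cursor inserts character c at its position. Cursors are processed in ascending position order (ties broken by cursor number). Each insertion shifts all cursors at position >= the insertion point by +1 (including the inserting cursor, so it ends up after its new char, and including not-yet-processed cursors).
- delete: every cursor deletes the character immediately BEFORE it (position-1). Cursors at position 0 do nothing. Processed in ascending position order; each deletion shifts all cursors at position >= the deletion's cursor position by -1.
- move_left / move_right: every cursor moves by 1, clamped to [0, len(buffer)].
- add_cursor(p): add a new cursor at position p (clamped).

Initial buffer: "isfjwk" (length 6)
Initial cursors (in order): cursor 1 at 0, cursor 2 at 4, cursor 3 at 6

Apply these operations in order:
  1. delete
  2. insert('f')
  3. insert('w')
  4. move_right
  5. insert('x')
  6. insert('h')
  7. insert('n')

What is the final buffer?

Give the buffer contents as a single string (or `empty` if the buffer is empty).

After op 1 (delete): buffer="isfw" (len 4), cursors c1@0 c2@3 c3@4, authorship ....
After op 2 (insert('f')): buffer="fisffwf" (len 7), cursors c1@1 c2@5 c3@7, authorship 1...2.3
After op 3 (insert('w')): buffer="fwisffwwfw" (len 10), cursors c1@2 c2@7 c3@10, authorship 11...22.33
After op 4 (move_right): buffer="fwisffwwfw" (len 10), cursors c1@3 c2@8 c3@10, authorship 11...22.33
After op 5 (insert('x')): buffer="fwixsffwwxfwx" (len 13), cursors c1@4 c2@10 c3@13, authorship 11.1..22.2333
After op 6 (insert('h')): buffer="fwixhsffwwxhfwxh" (len 16), cursors c1@5 c2@12 c3@16, authorship 11.11..22.223333
After op 7 (insert('n')): buffer="fwixhnsffwwxhnfwxhn" (len 19), cursors c1@6 c2@14 c3@19, authorship 11.111..22.22233333

Answer: fwixhnsffwwxhnfwxhn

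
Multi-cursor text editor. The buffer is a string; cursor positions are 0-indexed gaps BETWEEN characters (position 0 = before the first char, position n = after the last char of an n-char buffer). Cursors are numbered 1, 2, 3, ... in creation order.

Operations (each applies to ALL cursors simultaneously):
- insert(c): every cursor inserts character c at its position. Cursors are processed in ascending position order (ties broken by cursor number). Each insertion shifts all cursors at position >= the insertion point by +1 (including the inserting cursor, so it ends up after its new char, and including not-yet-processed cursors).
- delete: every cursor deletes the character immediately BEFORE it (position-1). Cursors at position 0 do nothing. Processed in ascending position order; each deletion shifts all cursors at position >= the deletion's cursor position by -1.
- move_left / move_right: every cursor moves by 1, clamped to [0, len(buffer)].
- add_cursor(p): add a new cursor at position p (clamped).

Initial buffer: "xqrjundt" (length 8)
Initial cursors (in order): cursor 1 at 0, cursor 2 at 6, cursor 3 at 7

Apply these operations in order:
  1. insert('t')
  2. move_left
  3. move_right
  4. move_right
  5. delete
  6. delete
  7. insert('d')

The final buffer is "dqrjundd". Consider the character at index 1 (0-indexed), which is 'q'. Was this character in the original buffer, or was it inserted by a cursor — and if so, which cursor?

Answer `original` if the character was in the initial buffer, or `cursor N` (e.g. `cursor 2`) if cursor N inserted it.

Answer: original

Derivation:
After op 1 (insert('t')): buffer="txqrjuntdtt" (len 11), cursors c1@1 c2@8 c3@10, authorship 1......2.3.
After op 2 (move_left): buffer="txqrjuntdtt" (len 11), cursors c1@0 c2@7 c3@9, authorship 1......2.3.
After op 3 (move_right): buffer="txqrjuntdtt" (len 11), cursors c1@1 c2@8 c3@10, authorship 1......2.3.
After op 4 (move_right): buffer="txqrjuntdtt" (len 11), cursors c1@2 c2@9 c3@11, authorship 1......2.3.
After op 5 (delete): buffer="tqrjuntt" (len 8), cursors c1@1 c2@7 c3@8, authorship 1.....23
After op 6 (delete): buffer="qrjun" (len 5), cursors c1@0 c2@5 c3@5, authorship .....
After op 7 (insert('d')): buffer="dqrjundd" (len 8), cursors c1@1 c2@8 c3@8, authorship 1.....23
Authorship (.=original, N=cursor N): 1 . . . . . 2 3
Index 1: author = original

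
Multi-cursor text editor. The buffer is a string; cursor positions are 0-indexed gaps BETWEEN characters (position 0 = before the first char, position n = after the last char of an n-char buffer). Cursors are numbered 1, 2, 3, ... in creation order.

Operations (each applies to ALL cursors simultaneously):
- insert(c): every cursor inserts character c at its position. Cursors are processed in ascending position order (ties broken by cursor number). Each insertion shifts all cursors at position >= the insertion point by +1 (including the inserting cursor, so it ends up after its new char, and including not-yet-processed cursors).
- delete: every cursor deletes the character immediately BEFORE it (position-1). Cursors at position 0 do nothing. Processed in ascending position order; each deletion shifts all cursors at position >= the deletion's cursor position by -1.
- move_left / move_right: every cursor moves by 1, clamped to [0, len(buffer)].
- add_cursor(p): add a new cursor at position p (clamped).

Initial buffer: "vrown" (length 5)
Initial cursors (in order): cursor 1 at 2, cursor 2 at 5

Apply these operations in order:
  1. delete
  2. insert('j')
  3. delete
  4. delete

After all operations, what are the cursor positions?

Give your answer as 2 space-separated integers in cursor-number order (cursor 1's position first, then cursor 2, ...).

After op 1 (delete): buffer="vow" (len 3), cursors c1@1 c2@3, authorship ...
After op 2 (insert('j')): buffer="vjowj" (len 5), cursors c1@2 c2@5, authorship .1..2
After op 3 (delete): buffer="vow" (len 3), cursors c1@1 c2@3, authorship ...
After op 4 (delete): buffer="o" (len 1), cursors c1@0 c2@1, authorship .

Answer: 0 1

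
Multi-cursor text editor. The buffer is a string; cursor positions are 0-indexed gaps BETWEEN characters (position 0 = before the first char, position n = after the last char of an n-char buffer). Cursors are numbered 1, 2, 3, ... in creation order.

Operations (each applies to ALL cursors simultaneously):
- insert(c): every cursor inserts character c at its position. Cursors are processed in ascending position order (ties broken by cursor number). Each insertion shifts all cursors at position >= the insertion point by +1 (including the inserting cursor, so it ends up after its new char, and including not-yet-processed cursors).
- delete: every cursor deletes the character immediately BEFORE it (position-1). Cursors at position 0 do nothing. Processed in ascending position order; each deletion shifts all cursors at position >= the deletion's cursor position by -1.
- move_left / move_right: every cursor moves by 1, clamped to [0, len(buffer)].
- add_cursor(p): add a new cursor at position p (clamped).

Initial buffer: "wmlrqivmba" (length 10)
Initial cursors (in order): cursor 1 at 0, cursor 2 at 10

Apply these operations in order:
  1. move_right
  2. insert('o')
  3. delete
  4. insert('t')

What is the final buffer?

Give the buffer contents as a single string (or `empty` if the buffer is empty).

Answer: wtmlrqivmbat

Derivation:
After op 1 (move_right): buffer="wmlrqivmba" (len 10), cursors c1@1 c2@10, authorship ..........
After op 2 (insert('o')): buffer="womlrqivmbao" (len 12), cursors c1@2 c2@12, authorship .1.........2
After op 3 (delete): buffer="wmlrqivmba" (len 10), cursors c1@1 c2@10, authorship ..........
After op 4 (insert('t')): buffer="wtmlrqivmbat" (len 12), cursors c1@2 c2@12, authorship .1.........2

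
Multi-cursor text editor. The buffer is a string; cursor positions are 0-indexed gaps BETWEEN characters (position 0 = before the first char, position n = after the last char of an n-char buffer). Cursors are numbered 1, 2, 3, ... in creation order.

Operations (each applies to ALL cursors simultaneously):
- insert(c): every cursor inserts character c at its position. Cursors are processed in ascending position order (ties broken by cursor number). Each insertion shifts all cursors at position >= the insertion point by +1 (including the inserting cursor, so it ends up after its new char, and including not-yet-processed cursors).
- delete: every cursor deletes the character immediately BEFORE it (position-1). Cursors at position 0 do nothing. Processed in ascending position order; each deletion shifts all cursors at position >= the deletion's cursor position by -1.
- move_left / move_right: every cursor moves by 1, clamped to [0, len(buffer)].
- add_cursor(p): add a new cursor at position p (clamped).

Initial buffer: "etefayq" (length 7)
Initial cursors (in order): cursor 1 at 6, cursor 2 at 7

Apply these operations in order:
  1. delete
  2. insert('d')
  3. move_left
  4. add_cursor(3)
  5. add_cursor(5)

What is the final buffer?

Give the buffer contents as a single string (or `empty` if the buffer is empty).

Answer: etefadd

Derivation:
After op 1 (delete): buffer="etefa" (len 5), cursors c1@5 c2@5, authorship .....
After op 2 (insert('d')): buffer="etefadd" (len 7), cursors c1@7 c2@7, authorship .....12
After op 3 (move_left): buffer="etefadd" (len 7), cursors c1@6 c2@6, authorship .....12
After op 4 (add_cursor(3)): buffer="etefadd" (len 7), cursors c3@3 c1@6 c2@6, authorship .....12
After op 5 (add_cursor(5)): buffer="etefadd" (len 7), cursors c3@3 c4@5 c1@6 c2@6, authorship .....12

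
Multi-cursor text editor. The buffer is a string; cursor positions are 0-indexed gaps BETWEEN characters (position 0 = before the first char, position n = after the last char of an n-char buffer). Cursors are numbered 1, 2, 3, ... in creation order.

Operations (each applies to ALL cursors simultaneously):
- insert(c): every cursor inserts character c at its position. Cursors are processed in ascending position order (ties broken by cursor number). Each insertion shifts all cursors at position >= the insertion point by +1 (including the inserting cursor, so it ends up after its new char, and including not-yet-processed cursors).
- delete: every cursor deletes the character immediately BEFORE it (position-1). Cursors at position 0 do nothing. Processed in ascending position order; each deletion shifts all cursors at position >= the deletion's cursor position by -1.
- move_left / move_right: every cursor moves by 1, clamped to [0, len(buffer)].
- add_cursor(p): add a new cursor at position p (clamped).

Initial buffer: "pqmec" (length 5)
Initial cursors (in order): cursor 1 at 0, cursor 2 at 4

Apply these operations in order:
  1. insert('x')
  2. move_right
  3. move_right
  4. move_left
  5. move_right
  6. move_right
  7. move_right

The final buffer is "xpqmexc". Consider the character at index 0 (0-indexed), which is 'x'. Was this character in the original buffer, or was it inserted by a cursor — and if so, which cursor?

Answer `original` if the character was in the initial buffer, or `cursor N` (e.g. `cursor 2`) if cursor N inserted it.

Answer: cursor 1

Derivation:
After op 1 (insert('x')): buffer="xpqmexc" (len 7), cursors c1@1 c2@6, authorship 1....2.
After op 2 (move_right): buffer="xpqmexc" (len 7), cursors c1@2 c2@7, authorship 1....2.
After op 3 (move_right): buffer="xpqmexc" (len 7), cursors c1@3 c2@7, authorship 1....2.
After op 4 (move_left): buffer="xpqmexc" (len 7), cursors c1@2 c2@6, authorship 1....2.
After op 5 (move_right): buffer="xpqmexc" (len 7), cursors c1@3 c2@7, authorship 1....2.
After op 6 (move_right): buffer="xpqmexc" (len 7), cursors c1@4 c2@7, authorship 1....2.
After op 7 (move_right): buffer="xpqmexc" (len 7), cursors c1@5 c2@7, authorship 1....2.
Authorship (.=original, N=cursor N): 1 . . . . 2 .
Index 0: author = 1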